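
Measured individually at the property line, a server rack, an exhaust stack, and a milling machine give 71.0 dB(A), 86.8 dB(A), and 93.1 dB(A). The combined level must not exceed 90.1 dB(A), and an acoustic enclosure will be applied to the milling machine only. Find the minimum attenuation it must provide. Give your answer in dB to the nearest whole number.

The untreated sources together contribute 10^(71.0/10) + 10^(86.8/10) = 4.912e+08, i.e. 86.91 dB(A).
The limit corresponds to 10^(90.1/10) = 1.023e+09; subtracting the fixed part leaves 5.321e+08 for the milling machine, i.e. 87.26 dB(A).
Required insertion loss = 93.1 − 87.26 = 5.84 dB.

6 dB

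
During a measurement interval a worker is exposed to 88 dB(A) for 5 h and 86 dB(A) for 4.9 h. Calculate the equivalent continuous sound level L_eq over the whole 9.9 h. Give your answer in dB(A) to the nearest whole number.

87 dB(A)

The energy average is taken in the linear domain: L_eq = 10·log₁₀[(Σ tᵢ·10^(Lᵢ/10))/T], T = 9.9 h.
Σ tᵢ·10^(Lᵢ/10) = 5·10^(88/10) + 4.9·10^(86/10) = 5.106e+09.
L_eq = 10·log₁₀(5.106e+09/9.9) = 87.12 dB(A).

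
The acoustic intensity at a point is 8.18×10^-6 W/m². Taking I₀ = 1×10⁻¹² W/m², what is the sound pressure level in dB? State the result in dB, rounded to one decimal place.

69.1 dB

I/I₀ = 8.18×10^-6/10⁻¹² = 8.18×10^6, and L = 10·log₁₀(I/I₀).
L = 10·(0.9128 + 6) = 69.13 dB.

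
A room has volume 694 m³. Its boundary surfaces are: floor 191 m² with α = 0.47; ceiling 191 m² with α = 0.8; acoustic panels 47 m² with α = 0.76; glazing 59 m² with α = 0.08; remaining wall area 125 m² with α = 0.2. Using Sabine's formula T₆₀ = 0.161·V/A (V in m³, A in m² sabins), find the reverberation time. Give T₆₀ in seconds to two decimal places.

Total absorption A = 191·0.47 + 191·0.8 + 47·0.76 + 59·0.08 + 125·0.2 = 308.01 m² sabins.
T₆₀ = 0.161 × 694 / 308.01 = 0.363 s.

0.36 s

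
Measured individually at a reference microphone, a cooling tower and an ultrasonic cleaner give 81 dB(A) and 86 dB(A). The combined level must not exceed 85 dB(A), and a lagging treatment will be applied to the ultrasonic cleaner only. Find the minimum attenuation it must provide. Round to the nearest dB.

Fixed contribution from the other source: Σ 10^(L/10) = 10^(81/10) = 1.259e+08 (81.00 dB(A)).
To meet 85 dB(A) overall, the treated ultrasonic cleaner may contribute at most 10^(85/10) − 1.259e+08 = 1.903e+08, i.e. 82.80 dB(A).
So the ultrasonic cleaner must be reduced from 86 to 82.80 dB(A): IL = 3.20 dB.

3 dB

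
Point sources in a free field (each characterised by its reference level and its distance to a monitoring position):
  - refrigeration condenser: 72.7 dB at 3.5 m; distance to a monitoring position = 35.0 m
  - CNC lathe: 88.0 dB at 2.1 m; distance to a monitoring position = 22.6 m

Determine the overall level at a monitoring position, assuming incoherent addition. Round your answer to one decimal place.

67.5 dB

First find each source's level at the receiver (point-source: −20·log₁₀(r/r_ref)), then combine on an intensity basis.
refrigeration condenser: 72.7 − 20·log₁₀(35.0/3.5) = 72.7 − 20.00 = 52.70 dB.
CNC lathe: 88.0 − 20·log₁₀(22.6/2.1) = 88.0 − 20.64 = 67.36 dB.
Σ 10^(L/10) = 5.634e+06 → L_total = 10·log₁₀(5.634e+06) = 67.51 dB.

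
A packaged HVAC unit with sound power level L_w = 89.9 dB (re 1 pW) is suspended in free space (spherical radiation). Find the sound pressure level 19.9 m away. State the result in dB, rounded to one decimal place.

52.9 dB

The power spreads over a sphere of area 4π·r², so L_p = L_w − 10·log₁₀(4π·r²).
4π·r² = 4976 m², 10·log₁₀ of that is 36.969 dB.
L_p = 89.9 − 36.969 = 52.93 dB.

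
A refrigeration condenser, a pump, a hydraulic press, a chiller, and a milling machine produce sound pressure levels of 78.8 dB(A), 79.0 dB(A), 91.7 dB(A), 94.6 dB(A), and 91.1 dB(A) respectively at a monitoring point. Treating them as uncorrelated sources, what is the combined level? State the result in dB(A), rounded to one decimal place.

For uncorrelated sources the intensities add, so convert each level to linear form, sum, and take 10·log₁₀ of the total.
Σ 10^(L/10) = 10^(78.8/10) + 10^(79.0/10) + 10^(91.7/10) + 10^(94.6/10) + 10^(91.1/10) = 5.807e+09.
L_total = 10·log₁₀(5.807e+09) = 97.64 dB(A).

97.6 dB(A)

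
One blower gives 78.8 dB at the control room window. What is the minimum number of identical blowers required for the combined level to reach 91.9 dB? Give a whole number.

The shortfall is 91.9 − 78.8 = 13.1 dB, and N units add 10·log₁₀ N, so need 10·log₁₀ N ≥ 13.1.
N ≥ 10^(13.1/10) = 20.417, so N = 21.

21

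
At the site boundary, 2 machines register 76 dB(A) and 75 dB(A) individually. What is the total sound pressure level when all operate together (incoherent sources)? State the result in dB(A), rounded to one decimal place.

78.5 dB(A)

For uncorrelated sources the intensities add, so convert each level to linear form, sum, and take 10·log₁₀ of the total.
Σ 10^(L/10) = 10^(76/10) + 10^(75/10) = 7.143e+07.
L_total = 10·log₁₀(7.143e+07) = 78.54 dB(A).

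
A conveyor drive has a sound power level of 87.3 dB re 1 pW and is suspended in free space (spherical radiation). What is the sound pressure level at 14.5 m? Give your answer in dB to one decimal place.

53.1 dB

L_p = L_w − 10·log₁₀(4π·r²) with r = 14.5 m.
4π·r² = 2642 m², 10·log₁₀ of that is 34.219 dB.
L_p = 87.3 − 34.219 = 53.08 dB.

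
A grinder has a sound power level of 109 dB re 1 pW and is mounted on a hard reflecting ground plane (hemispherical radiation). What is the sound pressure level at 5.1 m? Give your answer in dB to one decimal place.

86.9 dB

Free-field hemispherical radiation: L_p = L_w − 10·log₁₀(2π·r²), r = 5.1 m.
2π·r² = 163.4 m², 10·log₁₀ of that is 22.133 dB.
L_p = 109 − 22.133 = 86.87 dB.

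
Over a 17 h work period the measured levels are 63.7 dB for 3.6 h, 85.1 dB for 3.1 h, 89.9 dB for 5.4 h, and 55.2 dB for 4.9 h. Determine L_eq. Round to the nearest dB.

86 dB

L_eq = 10·log₁₀[(1/T)·Σ tᵢ·10^(Lᵢ/10)] with T = 17 h.
Σ tᵢ·10^(Lᵢ/10) = 3.6·10^(63.7/10) + 3.1·10^(85.1/10) + 5.4·10^(89.9/10) + 4.9·10^(55.2/10) = 6.290e+09.
L_eq = 10·log₁₀(6.290e+09/17) = 85.68 dB.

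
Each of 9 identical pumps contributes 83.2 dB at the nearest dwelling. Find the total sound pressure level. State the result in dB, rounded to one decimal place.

92.7 dB

N identical incoherent sources raise the level by 10·log₁₀ N.
L_total = 83.2 + 10·log₁₀(9) = 83.2 + 9.542 = 92.74 dB.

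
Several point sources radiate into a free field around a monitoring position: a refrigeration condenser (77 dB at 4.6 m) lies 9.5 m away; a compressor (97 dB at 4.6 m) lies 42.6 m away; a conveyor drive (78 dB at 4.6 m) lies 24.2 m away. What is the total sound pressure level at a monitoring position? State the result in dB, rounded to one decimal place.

Apply inverse-square spreading to bring every level to the receiver, then sum 10^(L/10).
refrigeration condenser: 77 − 20·log₁₀(9.5/4.6) = 77 − 6.30 = 70.70 dB.
compressor: 97 − 20·log₁₀(42.6/4.6) = 97 − 19.33 = 77.67 dB.
conveyor drive: 78 − 20·log₁₀(24.2/4.6) = 78 − 14.42 = 63.58 dB.
Σ 10^(L/10) = 7.247e+07 → L_total = 10·log₁₀(7.247e+07) = 78.60 dB.

78.6 dB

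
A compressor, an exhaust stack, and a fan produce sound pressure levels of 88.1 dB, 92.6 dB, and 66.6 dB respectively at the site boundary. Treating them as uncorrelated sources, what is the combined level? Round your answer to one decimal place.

93.9 dB

For uncorrelated sources the intensities add, so convert each level to linear form, sum, and take 10·log₁₀ of the total.
Σ 10^(L/10) = 10^(88.1/10) + 10^(92.6/10) + 10^(66.6/10) = 2.470e+09.
L_total = 10·log₁₀(2.470e+09) = 93.93 dB.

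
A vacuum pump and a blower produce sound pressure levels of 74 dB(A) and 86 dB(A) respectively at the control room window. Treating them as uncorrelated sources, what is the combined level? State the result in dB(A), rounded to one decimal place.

86.3 dB(A)

For uncorrelated sources the intensities add, so convert each level to linear form, sum, and take 10·log₁₀ of the total.
Σ 10^(L/10) = 10^(74/10) + 10^(86/10) = 4.232e+08.
L_total = 10·log₁₀(4.232e+08) = 86.27 dB(A).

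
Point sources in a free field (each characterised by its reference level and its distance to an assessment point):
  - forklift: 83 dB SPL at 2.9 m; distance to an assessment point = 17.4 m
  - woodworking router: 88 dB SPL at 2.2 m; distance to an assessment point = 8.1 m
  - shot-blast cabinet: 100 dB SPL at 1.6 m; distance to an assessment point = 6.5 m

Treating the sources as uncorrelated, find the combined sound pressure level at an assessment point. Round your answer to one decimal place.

Propagate each source to the receiver with L = L_ref − 20·log₁₀(r/r_ref), then add intensities.
forklift: 83 − 20·log₁₀(17.4/2.9) = 83 − 15.56 = 67.44 dB SPL.
woodworking router: 88 − 20·log₁₀(8.1/2.2) = 88 − 11.32 = 76.68 dB SPL.
shot-blast cabinet: 100 − 20·log₁₀(6.5/1.6) = 100 − 12.18 = 87.82 dB SPL.
Σ 10^(L/10) = 6.580e+08 → L_total = 10·log₁₀(6.580e+08) = 88.18 dB SPL.

88.2 dB SPL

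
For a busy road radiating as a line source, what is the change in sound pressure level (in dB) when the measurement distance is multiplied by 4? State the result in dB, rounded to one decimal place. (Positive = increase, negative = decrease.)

-6.0 dB

Line-source spreading: ΔL = −10·log₁₀(r₂/r₁).
ΔL = −10·log₁₀(4) = -6.02 dB.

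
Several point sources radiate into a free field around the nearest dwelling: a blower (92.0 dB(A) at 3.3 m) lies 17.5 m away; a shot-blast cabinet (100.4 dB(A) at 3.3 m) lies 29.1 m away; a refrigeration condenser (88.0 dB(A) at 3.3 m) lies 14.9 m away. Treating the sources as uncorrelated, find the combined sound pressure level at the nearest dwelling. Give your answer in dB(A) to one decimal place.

83.6 dB(A)

Propagate each source to the receiver with L = L_ref − 20·log₁₀(r/r_ref), then add intensities.
blower: 92.0 − 20·log₁₀(17.5/3.3) = 92.0 − 14.49 = 77.51 dB(A).
shot-blast cabinet: 100.4 − 20·log₁₀(29.1/3.3) = 100.4 − 18.91 = 81.49 dB(A).
refrigeration condenser: 88.0 − 20·log₁₀(14.9/3.3) = 88.0 − 13.09 = 74.91 dB(A).
Σ 10^(L/10) = 2.283e+08 → L_total = 10·log₁₀(2.283e+08) = 83.59 dB(A).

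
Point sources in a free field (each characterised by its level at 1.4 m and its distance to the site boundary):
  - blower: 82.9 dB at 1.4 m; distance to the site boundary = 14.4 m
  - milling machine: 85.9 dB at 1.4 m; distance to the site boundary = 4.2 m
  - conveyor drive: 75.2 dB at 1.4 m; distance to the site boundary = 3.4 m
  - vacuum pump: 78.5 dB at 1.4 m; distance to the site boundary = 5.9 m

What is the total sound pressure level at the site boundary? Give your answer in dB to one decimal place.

Propagate each source to the receiver with L = L_ref − 20·log₁₀(r/r_ref), then add intensities.
blower: 82.9 − 20·log₁₀(14.4/1.4) = 82.9 − 20.24 = 62.66 dB.
milling machine: 85.9 − 20·log₁₀(4.2/1.4) = 85.9 − 9.54 = 76.36 dB.
conveyor drive: 75.2 − 20·log₁₀(3.4/1.4) = 75.2 − 7.71 = 67.49 dB.
vacuum pump: 78.5 − 20·log₁₀(5.9/1.4) = 78.5 − 12.49 = 66.01 dB.
Σ 10^(L/10) = 5.467e+07 → L_total = 10·log₁₀(5.467e+07) = 77.38 dB.

77.4 dB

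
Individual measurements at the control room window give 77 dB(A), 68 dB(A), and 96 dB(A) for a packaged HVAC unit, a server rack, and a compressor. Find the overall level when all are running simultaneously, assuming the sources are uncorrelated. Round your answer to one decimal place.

For uncorrelated sources the intensities add, so convert each level to linear form, sum, and take 10·log₁₀ of the total.
Σ 10^(L/10) = 10^(77/10) + 10^(68/10) + 10^(96/10) = 4.038e+09.
L_total = 10·log₁₀(4.038e+09) = 96.06 dB(A).

96.1 dB(A)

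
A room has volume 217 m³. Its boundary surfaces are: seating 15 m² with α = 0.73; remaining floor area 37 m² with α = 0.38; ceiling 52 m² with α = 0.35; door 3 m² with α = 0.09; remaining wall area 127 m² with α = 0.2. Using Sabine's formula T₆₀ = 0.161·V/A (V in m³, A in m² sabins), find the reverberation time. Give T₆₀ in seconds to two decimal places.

0.51 s

Summing Sᵢαᵢ: 15·0.73 + 37·0.38 + 52·0.35 + 3·0.09 + 127·0.2 = 68.88 m².
T₆₀ = 0.161 × 217 / 68.88 = 0.507 s.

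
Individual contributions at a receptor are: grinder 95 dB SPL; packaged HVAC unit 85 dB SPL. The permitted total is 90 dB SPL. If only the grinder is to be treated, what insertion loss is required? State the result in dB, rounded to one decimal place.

6.7 dB

Everything except the grinder sums to 10^(85/10) = 3.162e+08 in linear terms, 85.00 dB SPL.
To meet 90 dB SPL overall, the treated grinder may contribute at most 10^(90/10) − 3.162e+08 = 6.838e+08, i.e. 88.35 dB SPL.
Required insertion loss = 95 − 88.35 = 6.65 dB.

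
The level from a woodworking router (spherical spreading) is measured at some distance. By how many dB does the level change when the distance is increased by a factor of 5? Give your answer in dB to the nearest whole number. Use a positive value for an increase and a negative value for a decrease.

-14 dB

A point source loses 6 dB per doubling of distance; generally ΔL = −20·log₁₀(r₂/r₁).
ΔL = −20·log₁₀(5) = -13.98 dB.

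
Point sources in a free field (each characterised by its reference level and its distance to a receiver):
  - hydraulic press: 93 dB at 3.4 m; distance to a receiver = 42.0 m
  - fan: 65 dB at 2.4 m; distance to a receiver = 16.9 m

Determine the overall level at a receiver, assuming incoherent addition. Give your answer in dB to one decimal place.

First find each source's level at the receiver (point-source: −20·log₁₀(r/r_ref)), then combine on an intensity basis.
hydraulic press: 93 − 20·log₁₀(42.0/3.4) = 93 − 21.84 = 71.16 dB.
fan: 65 − 20·log₁₀(16.9/2.4) = 65 − 16.95 = 48.05 dB.
Σ 10^(L/10) = 1.314e+07 → L_total = 10·log₁₀(1.314e+07) = 71.19 dB.

71.2 dB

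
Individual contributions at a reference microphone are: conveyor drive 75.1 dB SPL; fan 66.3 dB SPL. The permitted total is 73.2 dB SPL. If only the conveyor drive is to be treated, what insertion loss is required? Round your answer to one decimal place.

Fixed contribution from the other source: Σ 10^(L/10) = 10^(66.3/10) = 4.266e+06 (66.30 dB SPL).
To meet 73.2 dB SPL overall, the treated conveyor drive may contribute at most 10^(73.2/10) − 4.266e+06 = 1.663e+07, i.e. 72.21 dB SPL.
So the conveyor drive must be reduced from 75.1 to 72.21 dB SPL: IL = 2.89 dB.

2.9 dB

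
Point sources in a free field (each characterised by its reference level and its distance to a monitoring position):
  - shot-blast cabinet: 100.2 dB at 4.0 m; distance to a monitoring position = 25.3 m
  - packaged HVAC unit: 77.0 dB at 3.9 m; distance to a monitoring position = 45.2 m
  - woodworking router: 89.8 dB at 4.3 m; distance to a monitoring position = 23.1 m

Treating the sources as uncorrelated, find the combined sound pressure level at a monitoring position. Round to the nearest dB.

Propagate each source to the receiver with L = L_ref − 20·log₁₀(r/r_ref), then add intensities.
shot-blast cabinet: 100.2 − 20·log₁₀(25.3/4.0) = 100.2 − 16.02 = 84.18 dB.
packaged HVAC unit: 77.0 − 20·log₁₀(45.2/3.9) = 77.0 − 21.28 = 55.72 dB.
woodworking router: 89.8 − 20·log₁₀(23.1/4.3) = 89.8 − 14.60 = 75.20 dB.
Σ 10^(L/10) = 2.952e+08 → L_total = 10·log₁₀(2.952e+08) = 84.70 dB.

85 dB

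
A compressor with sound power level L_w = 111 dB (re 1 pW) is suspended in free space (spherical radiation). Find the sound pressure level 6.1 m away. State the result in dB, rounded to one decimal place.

84.3 dB

L_p = L_w − 10·log₁₀(4π·r²) with r = 6.1 m.
4π·r² = 467.6 m², 10·log₁₀ of that is 26.699 dB.
L_p = 111 − 26.699 = 84.30 dB.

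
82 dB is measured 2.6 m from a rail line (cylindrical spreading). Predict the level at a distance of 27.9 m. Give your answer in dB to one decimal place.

71.7 dB

Cylindrical spreading from a line source gives a 10·log₁₀(r₂/r₁) drop.
L₂ = 82 − 10·log₁₀(27.9/2.6) = 82 − 10.306 = 71.69 dB.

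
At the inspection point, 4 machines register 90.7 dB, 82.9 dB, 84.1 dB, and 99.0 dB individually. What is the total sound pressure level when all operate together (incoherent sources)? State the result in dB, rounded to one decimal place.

For uncorrelated sources the intensities add, so convert each level to linear form, sum, and take 10·log₁₀ of the total.
Σ 10^(L/10) = 10^(90.7/10) + 10^(82.9/10) + 10^(84.1/10) + 10^(99.0/10) = 9.570e+09.
L_total = 10·log₁₀(9.570e+09) = 99.81 dB.

99.8 dB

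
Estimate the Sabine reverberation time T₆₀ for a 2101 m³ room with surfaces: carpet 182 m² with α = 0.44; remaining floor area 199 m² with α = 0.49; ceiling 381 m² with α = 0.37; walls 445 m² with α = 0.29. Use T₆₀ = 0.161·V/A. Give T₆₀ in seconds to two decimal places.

Total absorption A = 182·0.44 + 199·0.49 + 381·0.37 + 445·0.29 = 447.61 m² sabins.
T₆₀ = 0.161 × 2101 / 447.61 = 0.756 s.

0.76 s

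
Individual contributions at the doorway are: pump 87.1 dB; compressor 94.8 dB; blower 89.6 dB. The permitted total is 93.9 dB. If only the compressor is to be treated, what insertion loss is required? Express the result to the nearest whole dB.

5 dB

The untreated sources together contribute 10^(87.1/10) + 10^(89.6/10) = 1.425e+09, i.e. 91.54 dB.
To meet 93.9 dB overall, the treated compressor may contribute at most 10^(93.9/10) − 1.425e+09 = 1.030e+09, i.e. 90.13 dB.
Required insertion loss = 94.8 − 90.13 = 4.67 dB.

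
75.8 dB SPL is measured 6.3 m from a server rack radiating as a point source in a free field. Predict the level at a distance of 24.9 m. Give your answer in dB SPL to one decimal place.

Point-source attenuation: ΔL = 20·log₁₀(r₂/r₁) = 20·log₁₀(24.9/6.3) = 11.937 dB.
L₂ = 75.8 − 20·log₁₀(24.9/6.3) = 75.8 − 11.937 = 63.86 dB SPL.

63.9 dB SPL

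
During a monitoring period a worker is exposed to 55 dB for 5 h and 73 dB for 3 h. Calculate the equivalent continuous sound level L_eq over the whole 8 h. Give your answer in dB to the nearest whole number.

69 dB

The energy average is taken in the linear domain: L_eq = 10·log₁₀[(Σ tᵢ·10^(Lᵢ/10))/T], T = 8 h.
Σ tᵢ·10^(Lᵢ/10) = 5·10^(55/10) + 3·10^(73/10) = 6.144e+07.
L_eq = 10·log₁₀(6.144e+07/8) = 68.85 dB.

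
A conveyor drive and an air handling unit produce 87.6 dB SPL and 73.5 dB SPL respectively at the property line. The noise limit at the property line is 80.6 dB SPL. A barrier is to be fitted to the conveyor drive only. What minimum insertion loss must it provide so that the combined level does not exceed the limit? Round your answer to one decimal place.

Everything except the conveyor drive sums to 10^(73.5/10) = 2.239e+07 in linear terms, 73.50 dB SPL.
The limit corresponds to 10^(80.6/10) = 1.148e+08; subtracting the fixed part leaves 9.243e+07 for the conveyor drive, i.e. 79.66 dB SPL.
So the conveyor drive must be reduced from 87.6 to 79.66 dB SPL: IL = 7.94 dB.

7.9 dB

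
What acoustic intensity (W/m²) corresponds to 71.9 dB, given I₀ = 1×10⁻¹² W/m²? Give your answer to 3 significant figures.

L = 10·log₁₀(I/I₀) ⇒ I = I₀·10^(L/10) = 10⁻¹² × 10^7.19.

1.55e-05 W/m²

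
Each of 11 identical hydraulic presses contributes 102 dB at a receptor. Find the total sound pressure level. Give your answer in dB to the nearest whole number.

With 11 equal, uncorrelated contributions the intensity is 11× that of one unit, giving a rise of 10·log₁₀ 11.
L_total = 102 + 10·log₁₀(11) = 102 + 10.414 = 112.41 dB.

112 dB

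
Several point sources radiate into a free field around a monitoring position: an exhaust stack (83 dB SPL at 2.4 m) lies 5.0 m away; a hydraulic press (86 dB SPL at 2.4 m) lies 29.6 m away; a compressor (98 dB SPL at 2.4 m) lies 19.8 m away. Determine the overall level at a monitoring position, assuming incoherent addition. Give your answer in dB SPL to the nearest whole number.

Propagate each source to the receiver with L = L_ref − 20·log₁₀(r/r_ref), then add intensities.
exhaust stack: 83 − 20·log₁₀(5.0/2.4) = 83 − 6.38 = 76.62 dB SPL.
hydraulic press: 86 − 20·log₁₀(29.6/2.4) = 86 − 21.82 = 64.18 dB SPL.
compressor: 98 − 20·log₁₀(19.8/2.4) = 98 − 18.33 = 79.67 dB SPL.
Σ 10^(L/10) = 1.413e+08 → L_total = 10·log₁₀(1.413e+08) = 81.50 dB SPL.

82 dB SPL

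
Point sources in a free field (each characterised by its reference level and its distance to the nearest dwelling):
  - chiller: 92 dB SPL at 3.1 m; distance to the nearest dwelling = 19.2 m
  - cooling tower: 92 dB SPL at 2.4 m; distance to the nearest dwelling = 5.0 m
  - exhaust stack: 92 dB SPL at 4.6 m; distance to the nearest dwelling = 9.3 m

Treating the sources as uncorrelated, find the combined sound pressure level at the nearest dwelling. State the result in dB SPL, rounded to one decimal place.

89.0 dB SPL

First find each source's level at the receiver (point-source: −20·log₁₀(r/r_ref)), then combine on an intensity basis.
chiller: 92 − 20·log₁₀(19.2/3.1) = 92 − 15.84 = 76.16 dB SPL.
cooling tower: 92 − 20·log₁₀(5.0/2.4) = 92 − 6.38 = 85.62 dB SPL.
exhaust stack: 92 − 20·log₁₀(9.3/4.6) = 92 − 6.11 = 85.89 dB SPL.
Σ 10^(L/10) = 7.942e+08 → L_total = 10·log₁₀(7.942e+08) = 89.00 dB SPL.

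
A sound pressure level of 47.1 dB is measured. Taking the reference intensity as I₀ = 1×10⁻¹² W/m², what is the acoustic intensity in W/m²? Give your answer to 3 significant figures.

5.13e-08 W/m²

L = 10·log₁₀(I/I₀) ⇒ I = I₀·10^(L/10) = 10⁻¹² × 10^4.71.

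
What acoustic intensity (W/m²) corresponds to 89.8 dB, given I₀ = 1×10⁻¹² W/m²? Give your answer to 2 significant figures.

0.00095 W/m²

L = 10·log₁₀(I/I₀) ⇒ I = I₀·10^(L/10) = 10⁻¹² × 10^8.98.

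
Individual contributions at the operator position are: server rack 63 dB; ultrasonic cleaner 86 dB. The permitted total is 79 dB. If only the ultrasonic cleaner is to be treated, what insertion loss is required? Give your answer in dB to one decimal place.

Fixed contribution from the other source: Σ 10^(L/10) = 10^(63/10) = 1.995e+06 (63.00 dB).
The limit corresponds to 10^(79/10) = 7.943e+07; subtracting the fixed part leaves 7.744e+07 for the ultrasonic cleaner, i.e. 78.89 dB.
Required insertion loss = 86 − 78.89 = 7.11 dB.

7.1 dB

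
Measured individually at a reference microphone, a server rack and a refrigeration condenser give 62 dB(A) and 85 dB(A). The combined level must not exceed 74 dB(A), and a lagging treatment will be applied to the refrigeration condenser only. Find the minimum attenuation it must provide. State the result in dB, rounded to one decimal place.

11.3 dB

Fixed contribution from the other source: Σ 10^(L/10) = 10^(62/10) = 1.585e+06 (62.00 dB(A)).
The limit corresponds to 10^(74/10) = 2.512e+07; subtracting the fixed part leaves 2.353e+07 for the refrigeration condenser, i.e. 73.72 dB(A).
Required insertion loss = 85 − 73.72 = 11.28 dB.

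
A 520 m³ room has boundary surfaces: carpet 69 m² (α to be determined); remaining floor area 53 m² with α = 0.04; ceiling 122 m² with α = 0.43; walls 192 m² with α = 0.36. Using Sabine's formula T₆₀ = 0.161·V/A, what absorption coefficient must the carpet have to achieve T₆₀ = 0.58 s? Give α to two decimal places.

0.30

Required total absorption A = 0.161·520/0.58 = 144.34 m².
Absorption from the other surfaces = 53·0.04 + 122·0.43 + 192·0.36 = 123.70 m², so the carpet must supply 20.64 m² over 69 m².
α = 20.64/69 = 0.299.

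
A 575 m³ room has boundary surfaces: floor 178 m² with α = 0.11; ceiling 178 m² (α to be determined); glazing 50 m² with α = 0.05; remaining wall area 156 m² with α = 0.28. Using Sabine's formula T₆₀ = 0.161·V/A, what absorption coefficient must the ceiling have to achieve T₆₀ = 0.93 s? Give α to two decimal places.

0.19

Required total absorption A = 0.161·575/0.93 = 99.54 m².
Absorption from the other surfaces = 178·0.11 + 50·0.05 + 156·0.28 = 65.76 m², so the ceiling must supply 33.78 m² over 178 m².
α = 33.78/178 = 0.190.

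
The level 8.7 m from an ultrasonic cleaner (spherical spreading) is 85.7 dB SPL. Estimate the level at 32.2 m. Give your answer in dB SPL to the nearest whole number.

74 dB SPL

Point-source attenuation: ΔL = 20·log₁₀(r₂/r₁) = 20·log₁₀(32.2/8.7) = 11.367 dB.
L₂ = 85.7 − 20·log₁₀(32.2/8.7) = 85.7 − 11.367 = 74.33 dB SPL.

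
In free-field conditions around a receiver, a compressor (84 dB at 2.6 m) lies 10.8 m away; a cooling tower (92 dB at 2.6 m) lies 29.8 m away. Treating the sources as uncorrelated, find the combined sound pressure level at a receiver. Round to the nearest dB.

Apply inverse-square spreading to bring every level to the receiver, then sum 10^(L/10).
compressor: 84 − 20·log₁₀(10.8/2.6) = 84 − 12.37 = 71.63 dB.
cooling tower: 92 − 20·log₁₀(29.8/2.6) = 92 − 21.18 = 70.82 dB.
Σ 10^(L/10) = 2.662e+07 → L_total = 10·log₁₀(2.662e+07) = 74.25 dB.

74 dB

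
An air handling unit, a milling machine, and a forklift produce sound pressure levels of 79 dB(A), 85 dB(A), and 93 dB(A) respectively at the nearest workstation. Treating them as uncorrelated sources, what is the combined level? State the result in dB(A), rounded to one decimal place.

Incoherent sources combine by intensity addition: L_total = 10·log₁₀(Σ 10^(L_i/10)).
Σ 10^(L/10) = 10^(79/10) + 10^(85/10) + 10^(93/10) = 2.391e+09.
L_total = 10·log₁₀(2.391e+09) = 93.79 dB(A).

93.8 dB(A)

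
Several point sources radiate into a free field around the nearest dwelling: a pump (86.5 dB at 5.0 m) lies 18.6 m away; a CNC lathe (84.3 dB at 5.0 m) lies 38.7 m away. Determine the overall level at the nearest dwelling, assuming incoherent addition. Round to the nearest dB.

First find each source's level at the receiver (point-source: −20·log₁₀(r/r_ref)), then combine on an intensity basis.
pump: 86.5 − 20·log₁₀(18.6/5.0) = 86.5 − 11.41 = 75.09 dB.
CNC lathe: 84.3 − 20·log₁₀(38.7/5.0) = 84.3 − 17.77 = 66.53 dB.
Σ 10^(L/10) = 3.677e+07 → L_total = 10·log₁₀(3.677e+07) = 75.66 dB.

76 dB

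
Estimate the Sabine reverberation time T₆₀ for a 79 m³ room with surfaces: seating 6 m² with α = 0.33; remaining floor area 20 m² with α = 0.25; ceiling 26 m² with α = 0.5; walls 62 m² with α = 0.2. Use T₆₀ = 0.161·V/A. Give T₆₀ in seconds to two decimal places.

A = Σ Sᵢαᵢ = 6·0.33 + 20·0.25 + 26·0.5 + 62·0.2 = 32.38 m².
T₆₀ = 0.161 × 79 / 32.38 = 0.393 s.

0.39 s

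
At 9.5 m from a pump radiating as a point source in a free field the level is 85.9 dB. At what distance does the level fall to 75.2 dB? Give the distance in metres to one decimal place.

32.6 m

The 10.7 dB drop corresponds to a distance ratio of 10^(10.7/20) for a point source.
r₂ = 9.5·10^((85.9−75.2)/20) = 9.5·10^(10.7/20) = 32.56 m.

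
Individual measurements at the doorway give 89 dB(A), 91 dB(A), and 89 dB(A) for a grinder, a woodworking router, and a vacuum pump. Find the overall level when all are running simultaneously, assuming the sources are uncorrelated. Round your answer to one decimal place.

Incoherent sources combine by intensity addition: L_total = 10·log₁₀(Σ 10^(L_i/10)).
Σ 10^(L/10) = 10^(89/10) + 10^(91/10) + 10^(89/10) = 2.848e+09.
L_total = 10·log₁₀(2.848e+09) = 94.54 dB(A).

94.5 dB(A)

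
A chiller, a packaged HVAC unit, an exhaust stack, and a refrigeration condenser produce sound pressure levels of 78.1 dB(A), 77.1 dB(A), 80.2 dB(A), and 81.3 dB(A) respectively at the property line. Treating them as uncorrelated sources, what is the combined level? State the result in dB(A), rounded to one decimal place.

85.5 dB(A)

Incoherent sources combine by intensity addition: L_total = 10·log₁₀(Σ 10^(L_i/10)).
Σ 10^(L/10) = 10^(78.1/10) + 10^(77.1/10) + 10^(80.2/10) + 10^(81.3/10) = 3.555e+08.
L_total = 10·log₁₀(3.555e+08) = 85.51 dB(A).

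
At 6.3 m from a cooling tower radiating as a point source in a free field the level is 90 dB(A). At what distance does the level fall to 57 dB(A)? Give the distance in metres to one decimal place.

281.4 m

For a point source L₁ − L₂ = 20·log₁₀(r₂/r₁), so r₂ = r₁·10^((L₁−L₂)/20).
r₂ = 6.3·10^((90−57)/20) = 6.3·10^(33.0/20) = 281.41 m.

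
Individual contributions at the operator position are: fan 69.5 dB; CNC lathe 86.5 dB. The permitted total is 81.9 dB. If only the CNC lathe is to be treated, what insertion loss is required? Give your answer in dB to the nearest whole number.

Fixed contribution from the other source: Σ 10^(L/10) = 10^(69.5/10) = 8.913e+06 (69.50 dB).
The limit corresponds to 10^(81.9/10) = 1.549e+08; subtracting the fixed part leaves 1.460e+08 for the CNC lathe, i.e. 81.64 dB.
So the CNC lathe must be reduced from 86.5 to 81.64 dB: IL = 4.86 dB.

5 dB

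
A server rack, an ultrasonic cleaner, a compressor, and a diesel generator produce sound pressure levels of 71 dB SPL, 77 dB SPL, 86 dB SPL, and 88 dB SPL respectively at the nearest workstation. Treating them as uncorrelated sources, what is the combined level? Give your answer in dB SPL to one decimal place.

Incoherent sources combine by intensity addition: L_total = 10·log₁₀(Σ 10^(L_i/10)).
Σ 10^(L/10) = 10^(71/10) + 10^(77/10) + 10^(86/10) + 10^(88/10) = 1.092e+09.
L_total = 10·log₁₀(1.092e+09) = 90.38 dB SPL.

90.4 dB SPL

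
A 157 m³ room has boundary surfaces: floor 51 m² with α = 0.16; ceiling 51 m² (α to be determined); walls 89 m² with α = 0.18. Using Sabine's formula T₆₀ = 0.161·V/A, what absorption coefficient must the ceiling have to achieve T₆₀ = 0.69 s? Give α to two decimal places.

0.24

From T₆₀ = 0.161·V/A, the target T₆₀ = 0.69 s needs A = 0.161·157/0.69 = 36.63 m².
Absorption from the other surfaces = 51·0.16 + 89·0.18 = 24.18 m², so the ceiling must supply 12.45 m² over 51 m².
α = 12.45/51 = 0.244.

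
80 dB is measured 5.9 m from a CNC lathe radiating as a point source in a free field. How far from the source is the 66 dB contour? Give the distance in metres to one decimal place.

For a point source L₁ − L₂ = 20·log₁₀(r₂/r₁), so r₂ = r₁·10^((L₁−L₂)/20).
r₂ = 5.9·10^((80−66)/20) = 5.9·10^(14.0/20) = 29.57 m.

29.6 m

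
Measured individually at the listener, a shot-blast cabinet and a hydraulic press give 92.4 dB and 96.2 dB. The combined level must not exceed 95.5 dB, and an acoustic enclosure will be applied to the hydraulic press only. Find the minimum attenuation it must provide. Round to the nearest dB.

Fixed contribution from the other source: Σ 10^(L/10) = 10^(92.4/10) = 1.738e+09 (92.40 dB).
To meet 95.5 dB overall, the treated hydraulic press may contribute at most 10^(95.5/10) − 1.738e+09 = 1.810e+09, i.e. 92.58 dB.
Required insertion loss = 96.2 − 92.58 = 3.62 dB.

4 dB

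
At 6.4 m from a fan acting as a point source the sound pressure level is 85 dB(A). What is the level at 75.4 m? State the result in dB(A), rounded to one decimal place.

For a point source, L₂ = L₁ − 20·log₁₀(r₂/r₁).
L₂ = 85 − 20·log₁₀(75.4/6.4) = 85 − 21.424 = 63.58 dB(A).

63.6 dB(A)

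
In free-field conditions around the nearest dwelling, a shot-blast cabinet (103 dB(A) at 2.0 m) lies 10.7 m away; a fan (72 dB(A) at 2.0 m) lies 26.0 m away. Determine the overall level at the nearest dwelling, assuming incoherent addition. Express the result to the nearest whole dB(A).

Propagate each source to the receiver with L = L_ref − 20·log₁₀(r/r_ref), then add intensities.
shot-blast cabinet: 103 − 20·log₁₀(10.7/2.0) = 103 − 14.57 = 88.43 dB(A).
fan: 72 − 20·log₁₀(26.0/2.0) = 72 − 22.28 = 49.72 dB(A).
Σ 10^(L/10) = 6.972e+08 → L_total = 10·log₁₀(6.972e+08) = 88.43 dB(A).

88 dB(A)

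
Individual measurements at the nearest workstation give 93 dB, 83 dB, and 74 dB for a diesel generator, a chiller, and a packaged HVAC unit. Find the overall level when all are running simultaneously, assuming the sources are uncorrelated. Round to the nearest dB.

93 dB

For uncorrelated sources the intensities add, so convert each level to linear form, sum, and take 10·log₁₀ of the total.
Σ 10^(L/10) = 10^(93/10) + 10^(83/10) + 10^(74/10) = 2.220e+09.
L_total = 10·log₁₀(2.220e+09) = 93.46 dB.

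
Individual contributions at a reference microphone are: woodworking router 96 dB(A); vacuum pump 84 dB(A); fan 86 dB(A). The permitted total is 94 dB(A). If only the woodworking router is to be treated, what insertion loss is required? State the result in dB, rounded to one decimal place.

3.3 dB

The untreated sources together contribute 10^(84/10) + 10^(86/10) = 6.493e+08, i.e. 88.12 dB(A).
The limit corresponds to 10^(94/10) = 2.512e+09; subtracting the fixed part leaves 1.863e+09 for the woodworking router, i.e. 92.70 dB(A).
Required insertion loss = 96 − 92.70 = 3.30 dB.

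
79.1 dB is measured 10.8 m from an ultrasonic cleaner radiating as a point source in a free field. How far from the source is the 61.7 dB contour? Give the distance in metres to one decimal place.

80.1 m

Point-source spreading drops the level by 20·log₁₀(r₂/r₁); inverting, r₂/r₁ = 10^(ΔL/20).
r₂ = 10.8·10^((79.1−61.7)/20) = 10.8·10^(17.4/20) = 80.06 m.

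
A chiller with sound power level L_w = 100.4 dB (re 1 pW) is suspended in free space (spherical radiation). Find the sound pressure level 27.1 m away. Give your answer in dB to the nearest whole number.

L_p = L_w − 10·log₁₀(4π·r²) with r = 27.1 m.
4π·r² = 9229 m², 10·log₁₀ of that is 39.651 dB.
L_p = 100.4 − 39.651 = 60.75 dB.

61 dB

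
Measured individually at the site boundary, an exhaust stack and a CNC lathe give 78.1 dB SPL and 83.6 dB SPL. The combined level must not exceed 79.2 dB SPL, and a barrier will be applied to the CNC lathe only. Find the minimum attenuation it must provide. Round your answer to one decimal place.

The untreated sources together contribute 10^(78.1/10) = 6.457e+07, i.e. 78.10 dB SPL.
The limit corresponds to 10^(79.2/10) = 8.318e+07; subtracting the fixed part leaves 1.861e+07 for the CNC lathe, i.e. 72.70 dB SPL.
Required insertion loss = 83.6 − 72.70 = 10.90 dB.

10.9 dB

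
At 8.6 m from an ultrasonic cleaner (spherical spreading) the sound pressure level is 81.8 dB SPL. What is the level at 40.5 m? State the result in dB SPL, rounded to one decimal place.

Point-source attenuation: ΔL = 20·log₁₀(r₂/r₁) = 20·log₁₀(40.5/8.6) = 13.459 dB.
L₂ = 81.8 − 20·log₁₀(40.5/8.6) = 81.8 − 13.459 = 68.34 dB SPL.

68.3 dB SPL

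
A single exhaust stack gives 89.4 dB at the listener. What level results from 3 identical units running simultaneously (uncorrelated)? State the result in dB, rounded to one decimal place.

94.2 dB

L_total = L₁ + 10·log₁₀ N for N identical incoherent sources.
L_total = 89.4 + 10·log₁₀(3) = 89.4 + 4.771 = 94.17 dB.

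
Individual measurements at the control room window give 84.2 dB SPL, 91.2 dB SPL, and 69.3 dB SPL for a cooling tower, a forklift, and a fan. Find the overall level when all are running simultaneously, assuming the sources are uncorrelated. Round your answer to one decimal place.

For uncorrelated sources the intensities add, so convert each level to linear form, sum, and take 10·log₁₀ of the total.
Σ 10^(L/10) = 10^(84.2/10) + 10^(91.2/10) + 10^(69.3/10) = 1.590e+09.
L_total = 10·log₁₀(1.590e+09) = 92.01 dB SPL.

92.0 dB SPL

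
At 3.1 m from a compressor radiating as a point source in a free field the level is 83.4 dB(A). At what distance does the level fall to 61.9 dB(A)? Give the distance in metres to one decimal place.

36.8 m

Point-source spreading drops the level by 20·log₁₀(r₂/r₁); inverting, r₂/r₁ = 10^(ΔL/20).
r₂ = 3.1·10^((83.4−61.9)/20) = 3.1·10^(21.5/20) = 36.84 m.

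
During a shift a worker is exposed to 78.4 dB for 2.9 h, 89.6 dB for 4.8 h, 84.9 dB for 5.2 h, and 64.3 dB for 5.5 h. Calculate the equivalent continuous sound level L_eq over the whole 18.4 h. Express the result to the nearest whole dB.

85 dB

L_eq = 10·log₁₀[(1/T)·Σ tᵢ·10^(Lᵢ/10)] with T = 18.4 h.
Σ tᵢ·10^(Lᵢ/10) = 2.9·10^(78.4/10) + 4.8·10^(89.6/10) + 5.2·10^(84.9/10) + 5.5·10^(64.3/10) = 6.200e+09.
L_eq = 10·log₁₀(6.200e+09/18.4) = 85.28 dB.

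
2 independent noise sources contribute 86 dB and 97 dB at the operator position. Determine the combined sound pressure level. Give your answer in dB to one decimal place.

Incoherent sources combine by intensity addition: L_total = 10·log₁₀(Σ 10^(L_i/10)).
Σ 10^(L/10) = 10^(86/10) + 10^(97/10) = 5.410e+09.
L_total = 10·log₁₀(5.410e+09) = 97.33 dB.

97.3 dB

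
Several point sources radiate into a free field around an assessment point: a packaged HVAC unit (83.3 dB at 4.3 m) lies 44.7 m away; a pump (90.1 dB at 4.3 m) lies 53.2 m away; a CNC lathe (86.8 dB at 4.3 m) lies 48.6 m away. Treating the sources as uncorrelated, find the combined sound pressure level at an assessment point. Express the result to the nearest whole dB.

71 dB

Propagate each source to the receiver with L = L_ref − 20·log₁₀(r/r_ref), then add intensities.
packaged HVAC unit: 83.3 − 20·log₁₀(44.7/4.3) = 83.3 − 20.34 = 62.96 dB.
pump: 90.1 − 20·log₁₀(53.2/4.3) = 90.1 − 21.85 = 68.25 dB.
CNC lathe: 86.8 − 20·log₁₀(48.6/4.3) = 86.8 − 21.06 = 65.74 dB.
Σ 10^(L/10) = 1.241e+07 → L_total = 10·log₁₀(1.241e+07) = 70.94 dB.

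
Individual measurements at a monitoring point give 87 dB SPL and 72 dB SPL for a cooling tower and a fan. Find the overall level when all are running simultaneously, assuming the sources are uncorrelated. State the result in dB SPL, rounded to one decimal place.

87.1 dB SPL

Incoherent sources combine by intensity addition: L_total = 10·log₁₀(Σ 10^(L_i/10)).
Σ 10^(L/10) = 10^(87/10) + 10^(72/10) = 5.170e+08.
L_total = 10·log₁₀(5.170e+08) = 87.14 dB SPL.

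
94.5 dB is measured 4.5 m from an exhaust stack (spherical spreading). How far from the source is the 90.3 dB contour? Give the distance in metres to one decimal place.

The 4.2 dB drop corresponds to a distance ratio of 10^(4.2/20) for a point source.
r₂ = 4.5·10^((94.5−90.3)/20) = 4.5·10^(4.2/20) = 7.30 m.

7.3 m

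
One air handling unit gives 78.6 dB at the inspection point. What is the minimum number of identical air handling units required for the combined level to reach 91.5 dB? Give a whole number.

20

N identical sources give L₁ + 10·log₁₀ N, so require 10·log₁₀ N ≥ 91.5 − 78.6 = 12.9 dB.
N ≥ 10^(12.9/10) = 19.498, so N = 20.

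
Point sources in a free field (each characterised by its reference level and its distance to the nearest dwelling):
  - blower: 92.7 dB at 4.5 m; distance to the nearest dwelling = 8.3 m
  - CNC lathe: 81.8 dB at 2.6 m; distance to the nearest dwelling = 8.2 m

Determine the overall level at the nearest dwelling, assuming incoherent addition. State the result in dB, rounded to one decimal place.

87.5 dB

Propagate each source to the receiver with L = L_ref − 20·log₁₀(r/r_ref), then add intensities.
blower: 92.7 − 20·log₁₀(8.3/4.5) = 92.7 − 5.32 = 87.38 dB.
CNC lathe: 81.8 − 20·log₁₀(8.2/2.6) = 81.8 − 9.98 = 71.82 dB.
Σ 10^(L/10) = 5.626e+08 → L_total = 10·log₁₀(5.626e+08) = 87.50 dB.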